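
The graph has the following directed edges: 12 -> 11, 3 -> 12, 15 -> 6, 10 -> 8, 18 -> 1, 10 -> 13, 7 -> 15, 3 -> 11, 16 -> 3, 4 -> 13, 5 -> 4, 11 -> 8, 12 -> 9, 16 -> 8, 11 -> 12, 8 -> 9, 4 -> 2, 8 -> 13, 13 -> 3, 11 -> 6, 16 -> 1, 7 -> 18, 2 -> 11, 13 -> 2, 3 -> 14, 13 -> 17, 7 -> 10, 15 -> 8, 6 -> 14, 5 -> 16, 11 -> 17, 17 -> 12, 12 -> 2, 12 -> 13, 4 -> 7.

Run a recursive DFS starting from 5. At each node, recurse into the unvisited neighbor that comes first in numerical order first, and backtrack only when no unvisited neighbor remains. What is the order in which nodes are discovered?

Visit 5
5 → 4
4 → 2
2 → 11
11 → 6
6 → 14
11 → 8
8 → 9
8 → 13
13 → 3
3 → 12
13 → 17
4 → 7
7 → 10
7 → 15
7 → 18
18 → 1
5 → 16

5 4 2 11 6 14 8 9 13 3 12 17 7 10 15 18 1 16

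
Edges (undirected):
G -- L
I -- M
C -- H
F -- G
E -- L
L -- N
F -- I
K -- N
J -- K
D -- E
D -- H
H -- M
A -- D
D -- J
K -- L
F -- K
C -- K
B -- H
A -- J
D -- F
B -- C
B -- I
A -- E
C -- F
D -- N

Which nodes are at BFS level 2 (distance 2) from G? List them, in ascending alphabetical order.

C, D, E, I, K, N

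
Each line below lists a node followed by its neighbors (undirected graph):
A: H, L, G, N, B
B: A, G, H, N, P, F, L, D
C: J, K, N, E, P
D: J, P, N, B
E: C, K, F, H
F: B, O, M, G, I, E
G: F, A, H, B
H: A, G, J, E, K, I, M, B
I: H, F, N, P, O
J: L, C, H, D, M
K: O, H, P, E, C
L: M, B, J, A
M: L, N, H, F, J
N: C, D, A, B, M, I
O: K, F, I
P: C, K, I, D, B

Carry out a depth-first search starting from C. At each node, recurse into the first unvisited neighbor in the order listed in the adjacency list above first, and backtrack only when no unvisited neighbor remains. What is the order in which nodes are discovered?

C, J, L, M, N, D, P, K, O, F, B, A, H, G, E, I

Visit C
C → J
J → L
L → M
M → N
N → D
D → P
P → K
K → O
O → F
F → B
B → A
A → H
H → G
H → E
H → I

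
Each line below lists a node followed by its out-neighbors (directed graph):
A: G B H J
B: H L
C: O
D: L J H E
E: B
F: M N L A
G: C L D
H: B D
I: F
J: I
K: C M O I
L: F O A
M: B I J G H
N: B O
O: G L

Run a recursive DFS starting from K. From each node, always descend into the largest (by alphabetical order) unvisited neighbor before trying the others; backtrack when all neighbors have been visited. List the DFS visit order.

K, O, L, F, N, B, H, D, J, I, E, M, G, C, A

Visit K
K → O
O → L
L → F
F → N
N → B
B → H
H → D
D → J
J → I
D → E
F → M
M → G
G → C
F → A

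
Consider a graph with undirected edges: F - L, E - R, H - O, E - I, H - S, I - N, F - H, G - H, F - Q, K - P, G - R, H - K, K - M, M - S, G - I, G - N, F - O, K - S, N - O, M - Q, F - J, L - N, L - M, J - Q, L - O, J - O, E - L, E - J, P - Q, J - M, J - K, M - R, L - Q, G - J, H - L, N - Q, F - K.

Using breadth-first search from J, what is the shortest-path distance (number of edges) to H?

Level 0: J
Level 1: E, F, G, K, M, O, Q
Level 2: H, I, L, N, P, R, S
H first appears at level 2.

2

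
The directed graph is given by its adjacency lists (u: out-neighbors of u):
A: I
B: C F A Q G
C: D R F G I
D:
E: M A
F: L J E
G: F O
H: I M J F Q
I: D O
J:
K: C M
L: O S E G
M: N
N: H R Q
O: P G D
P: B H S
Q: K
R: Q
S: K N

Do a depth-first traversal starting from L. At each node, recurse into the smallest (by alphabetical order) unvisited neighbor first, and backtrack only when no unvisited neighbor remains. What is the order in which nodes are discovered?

L E A I D O G F J P B C R Q K M N H S

Visit L
L → E
E → A
A → I
I → D
I → O
O → G
G → F
F → J
O → P
P → B
B → C
C → R
R → Q
Q → K
K → M
M → N
N → H
P → S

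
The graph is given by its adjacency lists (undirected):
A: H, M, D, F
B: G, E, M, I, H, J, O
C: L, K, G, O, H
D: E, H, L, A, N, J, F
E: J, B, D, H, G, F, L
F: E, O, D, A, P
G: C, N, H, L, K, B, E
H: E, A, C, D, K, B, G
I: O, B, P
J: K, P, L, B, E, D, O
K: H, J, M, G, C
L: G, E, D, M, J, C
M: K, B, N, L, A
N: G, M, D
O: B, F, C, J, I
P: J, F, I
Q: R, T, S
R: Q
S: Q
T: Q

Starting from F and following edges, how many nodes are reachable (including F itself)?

BFS from F visits: F, A, D, E, O, P, H, M, J, L, N, B, G, C, I, K
Reachable nodes: 16 of 20 total.

16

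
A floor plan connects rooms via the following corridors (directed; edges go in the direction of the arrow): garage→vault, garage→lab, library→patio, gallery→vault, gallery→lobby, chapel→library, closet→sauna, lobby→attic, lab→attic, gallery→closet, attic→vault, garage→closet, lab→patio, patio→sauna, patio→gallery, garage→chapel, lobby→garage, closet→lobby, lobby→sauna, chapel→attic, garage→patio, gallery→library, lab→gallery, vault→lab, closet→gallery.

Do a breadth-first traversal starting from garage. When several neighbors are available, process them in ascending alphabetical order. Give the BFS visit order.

garage, chapel, closet, lab, patio, vault, attic, library, gallery, lobby, sauna

Visit garage; enqueue chapel, closet, lab, patio, vault → queue [chapel, closet, lab, patio, vault]
Visit chapel; enqueue attic, library → queue [closet, lab, patio, vault, attic, library]
Visit closet; enqueue gallery, lobby, sauna → queue [lab, patio, vault, attic, library, gallery, lobby, sauna]
Visit lab → queue [patio, vault, attic, library, gallery, lobby, sauna]
Visit patio → queue [vault, attic, library, gallery, lobby, sauna]
Visit vault → queue [attic, library, gallery, lobby, sauna]
Visit attic → queue [library, gallery, lobby, sauna]
Visit library → queue [gallery, lobby, sauna]
Visit gallery → queue [lobby, sauna]
Visit lobby → queue [sauna]
Visit sauna → queue []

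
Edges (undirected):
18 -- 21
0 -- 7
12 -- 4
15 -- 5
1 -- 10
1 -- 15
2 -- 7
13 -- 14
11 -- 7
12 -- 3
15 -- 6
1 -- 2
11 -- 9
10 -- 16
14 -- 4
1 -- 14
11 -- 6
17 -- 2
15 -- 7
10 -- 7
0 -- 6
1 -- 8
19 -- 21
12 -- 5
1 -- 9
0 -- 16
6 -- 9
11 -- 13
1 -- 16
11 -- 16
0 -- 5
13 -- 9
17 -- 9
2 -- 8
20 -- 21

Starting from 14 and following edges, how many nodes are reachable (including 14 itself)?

BFS from 14 visits: 14, 13, 4, 1, 11, 9, 12, 16, 15, 10, 8, 2, 7, 6, 17, 5, 3, 0
Reachable nodes: 18 of 22 total.

18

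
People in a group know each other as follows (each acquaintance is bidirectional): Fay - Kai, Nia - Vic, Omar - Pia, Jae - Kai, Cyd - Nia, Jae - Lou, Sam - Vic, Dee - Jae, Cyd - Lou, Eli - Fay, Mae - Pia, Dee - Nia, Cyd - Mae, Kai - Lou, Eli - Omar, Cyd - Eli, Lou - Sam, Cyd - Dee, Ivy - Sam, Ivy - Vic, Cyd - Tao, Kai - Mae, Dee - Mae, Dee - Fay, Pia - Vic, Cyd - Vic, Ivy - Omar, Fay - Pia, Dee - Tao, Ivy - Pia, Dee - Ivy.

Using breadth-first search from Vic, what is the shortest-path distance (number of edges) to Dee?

Level 0: Vic
Level 1: Cyd, Ivy, Nia, Pia, Sam
Level 2: Dee, Eli, Fay, Lou, Mae, Omar, Tao
Level 3: Jae, Kai
Dee first appears at level 2.

2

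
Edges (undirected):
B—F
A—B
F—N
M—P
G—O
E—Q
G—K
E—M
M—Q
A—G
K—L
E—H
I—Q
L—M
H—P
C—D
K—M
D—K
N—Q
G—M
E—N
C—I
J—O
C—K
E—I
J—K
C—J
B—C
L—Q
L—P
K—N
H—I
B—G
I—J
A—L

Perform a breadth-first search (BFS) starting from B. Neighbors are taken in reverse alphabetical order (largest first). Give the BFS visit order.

B → G → F → C → A → O → M → K → N → J → I → D → L → Q → P → E → H

Visit B; enqueue G, F, C, A → queue [G, F, C, A]
Visit G; enqueue O, M, K → queue [F, C, A, O, M, K]
Visit F; enqueue N → queue [C, A, O, M, K, N]
Visit C; enqueue J, I, D → queue [A, O, M, K, N, J, I, D]
Visit A; enqueue L → queue [O, M, K, N, J, I, D, L]
Visit O → queue [M, K, N, J, I, D, L]
Visit M; enqueue Q, P, E → queue [K, N, J, I, D, L, Q, P, E]
Visit K → queue [N, J, I, D, L, Q, P, E]
Visit N → queue [J, I, D, L, Q, P, E]
Visit J → queue [I, D, L, Q, P, E]
Visit I; enqueue H → queue [D, L, Q, P, E, H]
Visit D → queue [L, Q, P, E, H]
Visit L → queue [Q, P, E, H]
Visit Q → queue [P, E, H]
Visit P → queue [E, H]
Visit E → queue [H]
Visit H → queue []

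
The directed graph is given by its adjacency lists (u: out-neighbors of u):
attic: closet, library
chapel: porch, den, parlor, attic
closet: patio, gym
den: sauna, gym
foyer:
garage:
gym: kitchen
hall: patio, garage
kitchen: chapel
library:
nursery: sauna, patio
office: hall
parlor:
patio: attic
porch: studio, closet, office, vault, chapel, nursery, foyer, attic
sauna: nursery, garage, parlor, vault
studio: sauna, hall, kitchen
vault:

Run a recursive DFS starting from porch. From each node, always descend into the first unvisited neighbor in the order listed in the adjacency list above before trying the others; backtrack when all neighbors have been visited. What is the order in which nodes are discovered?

porch -> studio -> sauna -> nursery -> patio -> attic -> closet -> gym -> kitchen -> chapel -> den -> parlor -> library -> garage -> vault -> hall -> office -> foyer

Visit porch
porch → studio
studio → sauna
sauna → nursery
nursery → patio
patio → attic
attic → closet
closet → gym
gym → kitchen
kitchen → chapel
chapel → den
chapel → parlor
attic → library
sauna → garage
sauna → vault
studio → hall
porch → office
porch → foyer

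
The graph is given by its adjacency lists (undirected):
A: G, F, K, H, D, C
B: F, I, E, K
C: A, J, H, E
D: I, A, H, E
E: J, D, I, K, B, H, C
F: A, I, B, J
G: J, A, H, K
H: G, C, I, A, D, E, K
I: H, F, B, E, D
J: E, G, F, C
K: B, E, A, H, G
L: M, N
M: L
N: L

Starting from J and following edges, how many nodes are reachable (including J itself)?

11

BFS from J visits: J, C, E, F, G, A, H, B, D, I, K
Reachable nodes: 11 of 14 total.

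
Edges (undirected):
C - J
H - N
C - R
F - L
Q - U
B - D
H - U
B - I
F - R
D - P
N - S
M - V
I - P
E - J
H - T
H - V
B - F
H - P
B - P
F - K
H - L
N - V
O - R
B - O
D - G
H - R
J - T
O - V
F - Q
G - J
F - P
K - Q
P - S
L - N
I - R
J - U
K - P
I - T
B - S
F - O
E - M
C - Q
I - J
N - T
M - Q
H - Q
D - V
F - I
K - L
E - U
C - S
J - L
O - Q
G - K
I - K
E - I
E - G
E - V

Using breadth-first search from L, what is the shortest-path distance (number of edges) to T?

2

Level 0: L
Level 1: F, H, J, K, N
Level 2: B, C, E, G, I, O, P, Q, R, S, T, U, V
Level 3: D, M
T first appears at level 2.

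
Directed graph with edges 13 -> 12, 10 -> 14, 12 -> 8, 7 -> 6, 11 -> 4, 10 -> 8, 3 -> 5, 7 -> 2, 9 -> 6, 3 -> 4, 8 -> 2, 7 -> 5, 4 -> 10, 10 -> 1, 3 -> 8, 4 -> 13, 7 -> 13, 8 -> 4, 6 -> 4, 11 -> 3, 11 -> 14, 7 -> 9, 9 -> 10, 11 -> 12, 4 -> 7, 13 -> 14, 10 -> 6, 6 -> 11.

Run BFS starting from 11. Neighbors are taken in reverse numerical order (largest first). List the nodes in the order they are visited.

Visit 11; enqueue 14, 12, 4, 3 → queue [14, 12, 4, 3]
Visit 14 → queue [12, 4, 3]
Visit 12; enqueue 8 → queue [4, 3, 8]
Visit 4; enqueue 13, 10, 7 → queue [3, 8, 13, 10, 7]
Visit 3; enqueue 5 → queue [8, 13, 10, 7, 5]
Visit 8; enqueue 2 → queue [13, 10, 7, 5, 2]
Visit 13 → queue [10, 7, 5, 2]
Visit 10; enqueue 6, 1 → queue [7, 5, 2, 6, 1]
Visit 7; enqueue 9 → queue [5, 2, 6, 1, 9]
Visit 5 → queue [2, 6, 1, 9]
Visit 2 → queue [6, 1, 9]
Visit 6 → queue [1, 9]
Visit 1 → queue [9]
Visit 9 → queue []

11, 14, 12, 4, 3, 8, 13, 10, 7, 5, 2, 6, 1, 9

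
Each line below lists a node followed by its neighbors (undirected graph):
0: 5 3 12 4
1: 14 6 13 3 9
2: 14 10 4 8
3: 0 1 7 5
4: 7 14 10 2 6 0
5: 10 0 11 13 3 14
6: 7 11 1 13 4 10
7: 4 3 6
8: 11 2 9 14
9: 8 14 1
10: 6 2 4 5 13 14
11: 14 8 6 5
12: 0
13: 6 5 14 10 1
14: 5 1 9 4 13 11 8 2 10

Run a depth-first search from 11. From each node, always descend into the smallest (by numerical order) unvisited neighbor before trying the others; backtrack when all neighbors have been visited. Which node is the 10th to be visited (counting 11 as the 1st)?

9

Visit 11
11 → 5
5 → 0
0 → 3
3 → 1
1 → 6
6 → 4
4 → 2
2 → 8
8 → 9
9 → 14
14 → 10
10 → 13
4 → 7
0 → 12

Visit order: 11, 5, 0, 3, 1, 6, 4, 2, 8, 9, 14, 10, 13, 7, 12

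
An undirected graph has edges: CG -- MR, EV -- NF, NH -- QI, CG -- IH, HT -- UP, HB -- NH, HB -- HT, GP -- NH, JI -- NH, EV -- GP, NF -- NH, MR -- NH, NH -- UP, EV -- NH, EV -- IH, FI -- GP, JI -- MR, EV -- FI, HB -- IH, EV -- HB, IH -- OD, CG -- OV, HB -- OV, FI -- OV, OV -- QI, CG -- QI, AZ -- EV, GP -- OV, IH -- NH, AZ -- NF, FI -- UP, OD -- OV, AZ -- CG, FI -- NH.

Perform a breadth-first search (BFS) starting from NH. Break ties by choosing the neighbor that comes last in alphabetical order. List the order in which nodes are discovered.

NH, UP, QI, NF, MR, JI, IH, HB, GP, FI, EV, HT, OV, CG, AZ, OD

Visit NH; enqueue UP, QI, NF, MR, JI, IH, HB, GP, FI, EV → queue [UP, QI, NF, MR, JI, IH, HB, GP, FI, EV]
Visit UP; enqueue HT → queue [QI, NF, MR, JI, IH, HB, GP, FI, EV, HT]
Visit QI; enqueue OV, CG → queue [NF, MR, JI, IH, HB, GP, FI, EV, HT, OV, CG]
Visit NF; enqueue AZ → queue [MR, JI, IH, HB, GP, FI, EV, HT, OV, CG, AZ]
Visit MR → queue [JI, IH, HB, GP, FI, EV, HT, OV, CG, AZ]
Visit JI → queue [IH, HB, GP, FI, EV, HT, OV, CG, AZ]
Visit IH; enqueue OD → queue [HB, GP, FI, EV, HT, OV, CG, AZ, OD]
Visit HB → queue [GP, FI, EV, HT, OV, CG, AZ, OD]
Visit GP → queue [FI, EV, HT, OV, CG, AZ, OD]
Visit FI → queue [EV, HT, OV, CG, AZ, OD]
Visit EV → queue [HT, OV, CG, AZ, OD]
Visit HT → queue [OV, CG, AZ, OD]
Visit OV → queue [CG, AZ, OD]
Visit CG → queue [AZ, OD]
Visit AZ → queue [OD]
Visit OD → queue []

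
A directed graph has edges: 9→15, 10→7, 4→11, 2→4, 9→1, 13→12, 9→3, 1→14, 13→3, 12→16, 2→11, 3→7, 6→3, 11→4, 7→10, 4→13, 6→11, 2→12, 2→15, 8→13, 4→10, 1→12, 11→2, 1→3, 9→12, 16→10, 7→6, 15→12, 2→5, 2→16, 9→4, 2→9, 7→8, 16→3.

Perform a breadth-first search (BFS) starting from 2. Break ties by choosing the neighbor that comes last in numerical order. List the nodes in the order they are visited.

Visit 2; enqueue 16, 15, 12, 11, 9, 5, 4 → queue [16, 15, 12, 11, 9, 5, 4]
Visit 16; enqueue 10, 3 → queue [15, 12, 11, 9, 5, 4, 10, 3]
Visit 15 → queue [12, 11, 9, 5, 4, 10, 3]
Visit 12 → queue [11, 9, 5, 4, 10, 3]
Visit 11 → queue [9, 5, 4, 10, 3]
Visit 9; enqueue 1 → queue [5, 4, 10, 3, 1]
Visit 5 → queue [4, 10, 3, 1]
Visit 4; enqueue 13 → queue [10, 3, 1, 13]
Visit 10; enqueue 7 → queue [3, 1, 13, 7]
Visit 3 → queue [1, 13, 7]
Visit 1; enqueue 14 → queue [13, 7, 14]
Visit 13 → queue [7, 14]
Visit 7; enqueue 8, 6 → queue [14, 8, 6]
Visit 14 → queue [8, 6]
Visit 8 → queue [6]
Visit 6 → queue []

2, 16, 15, 12, 11, 9, 5, 4, 10, 3, 1, 13, 7, 14, 8, 6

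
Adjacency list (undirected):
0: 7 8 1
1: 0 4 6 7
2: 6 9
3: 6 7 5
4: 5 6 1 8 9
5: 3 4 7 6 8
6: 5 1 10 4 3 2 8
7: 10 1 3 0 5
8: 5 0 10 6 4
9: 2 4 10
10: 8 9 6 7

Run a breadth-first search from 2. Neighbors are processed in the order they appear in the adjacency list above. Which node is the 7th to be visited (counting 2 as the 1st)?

4

Visit 2; enqueue 6, 9 → queue [6, 9]
Visit 6; enqueue 5, 1, 10, 4, 3, 8 → queue [9, 5, 1, 10, 4, 3, 8]
Visit 9 → queue [5, 1, 10, 4, 3, 8]
Visit 5; enqueue 7 → queue [1, 10, 4, 3, 8, 7]
Visit 1; enqueue 0 → queue [10, 4, 3, 8, 7, 0]
Visit 10 → queue [4, 3, 8, 7, 0]
Visit 4 → queue [3, 8, 7, 0]
Visit 3 → queue [8, 7, 0]
Visit 8 → queue [7, 0]
Visit 7 → queue [0]
Visit 0 → queue []

Visit order: 2, 6, 9, 5, 1, 10, 4, 3, 8, 7, 0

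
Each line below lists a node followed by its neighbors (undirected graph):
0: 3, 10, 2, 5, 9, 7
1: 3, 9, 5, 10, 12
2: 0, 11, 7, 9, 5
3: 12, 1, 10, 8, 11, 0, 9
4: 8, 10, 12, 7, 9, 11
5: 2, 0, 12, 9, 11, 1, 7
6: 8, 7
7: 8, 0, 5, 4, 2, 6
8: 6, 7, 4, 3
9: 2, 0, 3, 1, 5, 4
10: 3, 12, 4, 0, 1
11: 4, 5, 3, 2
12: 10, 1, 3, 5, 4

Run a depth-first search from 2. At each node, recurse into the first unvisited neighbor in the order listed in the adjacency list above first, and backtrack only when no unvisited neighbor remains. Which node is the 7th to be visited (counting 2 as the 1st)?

8

Visit 2
2 → 0
0 → 3
3 → 12
12 → 10
10 → 4
4 → 8
8 → 6
6 → 7
7 → 5
5 → 9
9 → 1
5 → 11

Visit order: 2, 0, 3, 12, 10, 4, 8, 6, 7, 5, 9, 1, 11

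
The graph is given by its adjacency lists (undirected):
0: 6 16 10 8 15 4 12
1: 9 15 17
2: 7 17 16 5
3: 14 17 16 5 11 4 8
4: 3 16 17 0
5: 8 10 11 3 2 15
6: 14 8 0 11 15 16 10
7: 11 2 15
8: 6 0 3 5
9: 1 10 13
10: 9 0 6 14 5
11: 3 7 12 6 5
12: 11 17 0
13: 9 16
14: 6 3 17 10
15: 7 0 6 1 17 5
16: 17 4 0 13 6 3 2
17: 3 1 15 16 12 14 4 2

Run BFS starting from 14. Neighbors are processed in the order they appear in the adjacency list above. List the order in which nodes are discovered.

14 -> 6 -> 3 -> 17 -> 10 -> 8 -> 0 -> 11 -> 15 -> 16 -> 5 -> 4 -> 1 -> 12 -> 2 -> 9 -> 7 -> 13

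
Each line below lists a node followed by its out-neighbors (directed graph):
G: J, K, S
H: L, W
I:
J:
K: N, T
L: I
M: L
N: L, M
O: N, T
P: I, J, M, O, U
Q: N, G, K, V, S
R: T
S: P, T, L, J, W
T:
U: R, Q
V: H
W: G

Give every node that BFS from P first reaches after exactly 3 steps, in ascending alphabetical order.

G, K, S, V

Level 0: P
Level 1: I, J, M, O, U
Level 2: L, N, Q, R, T
Level 3: G, K, S, V
Level 4: H, W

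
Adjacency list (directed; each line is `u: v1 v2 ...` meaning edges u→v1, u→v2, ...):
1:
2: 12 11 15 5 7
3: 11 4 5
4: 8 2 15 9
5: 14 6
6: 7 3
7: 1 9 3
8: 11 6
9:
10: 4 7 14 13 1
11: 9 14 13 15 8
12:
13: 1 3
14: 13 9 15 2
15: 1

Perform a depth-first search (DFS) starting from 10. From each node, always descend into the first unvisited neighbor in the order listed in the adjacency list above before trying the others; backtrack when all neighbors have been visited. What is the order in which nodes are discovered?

Visit 10
10 → 4
4 → 8
8 → 11
11 → 9
11 → 14
14 → 13
13 → 1
13 → 3
3 → 5
5 → 6
6 → 7
14 → 15
14 → 2
2 → 12

10 4 8 11 9 14 13 1 3 5 6 7 15 2 12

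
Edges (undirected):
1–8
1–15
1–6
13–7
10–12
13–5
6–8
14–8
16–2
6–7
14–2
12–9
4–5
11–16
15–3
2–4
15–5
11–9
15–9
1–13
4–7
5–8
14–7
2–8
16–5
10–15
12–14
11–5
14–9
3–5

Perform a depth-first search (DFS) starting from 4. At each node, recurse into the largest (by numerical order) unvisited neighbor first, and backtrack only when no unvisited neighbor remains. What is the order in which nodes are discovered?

Visit 4
4 → 7
7 → 14
14 → 12
12 → 10
10 → 15
15 → 9
9 → 11
11 → 16
16 → 5
5 → 13
13 → 1
1 → 8
8 → 6
8 → 2
5 → 3

4, 7, 14, 12, 10, 15, 9, 11, 16, 5, 13, 1, 8, 6, 2, 3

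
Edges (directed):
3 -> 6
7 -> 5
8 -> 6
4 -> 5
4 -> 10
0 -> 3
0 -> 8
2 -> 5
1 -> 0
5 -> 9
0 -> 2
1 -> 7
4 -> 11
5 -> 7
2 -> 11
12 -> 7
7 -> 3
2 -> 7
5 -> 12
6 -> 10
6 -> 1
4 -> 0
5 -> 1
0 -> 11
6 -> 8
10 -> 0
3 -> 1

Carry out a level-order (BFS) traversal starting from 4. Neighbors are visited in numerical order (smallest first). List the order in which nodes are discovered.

4, 0, 5, 10, 11, 2, 3, 8, 1, 7, 9, 12, 6

Visit 4; enqueue 0, 5, 10, 11 → queue [0, 5, 10, 11]
Visit 0; enqueue 2, 3, 8 → queue [5, 10, 11, 2, 3, 8]
Visit 5; enqueue 1, 7, 9, 12 → queue [10, 11, 2, 3, 8, 1, 7, 9, 12]
Visit 10 → queue [11, 2, 3, 8, 1, 7, 9, 12]
Visit 11 → queue [2, 3, 8, 1, 7, 9, 12]
Visit 2 → queue [3, 8, 1, 7, 9, 12]
Visit 3; enqueue 6 → queue [8, 1, 7, 9, 12, 6]
Visit 8 → queue [1, 7, 9, 12, 6]
Visit 1 → queue [7, 9, 12, 6]
Visit 7 → queue [9, 12, 6]
Visit 9 → queue [12, 6]
Visit 12 → queue [6]
Visit 6 → queue []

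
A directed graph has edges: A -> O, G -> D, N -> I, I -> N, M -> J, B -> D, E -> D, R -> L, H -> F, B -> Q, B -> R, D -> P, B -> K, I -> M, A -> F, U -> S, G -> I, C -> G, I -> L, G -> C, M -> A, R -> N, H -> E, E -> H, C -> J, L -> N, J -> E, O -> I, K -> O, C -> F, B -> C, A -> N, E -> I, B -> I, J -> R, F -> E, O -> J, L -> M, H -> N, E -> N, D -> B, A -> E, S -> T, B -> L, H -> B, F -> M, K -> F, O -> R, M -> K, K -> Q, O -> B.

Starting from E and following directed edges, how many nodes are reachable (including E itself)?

18

BFS from E visits: E, N, I, H, D, M, L, F, B, P, K, J, A, R, Q, C, O, G
Reachable nodes: 18 of 21 total.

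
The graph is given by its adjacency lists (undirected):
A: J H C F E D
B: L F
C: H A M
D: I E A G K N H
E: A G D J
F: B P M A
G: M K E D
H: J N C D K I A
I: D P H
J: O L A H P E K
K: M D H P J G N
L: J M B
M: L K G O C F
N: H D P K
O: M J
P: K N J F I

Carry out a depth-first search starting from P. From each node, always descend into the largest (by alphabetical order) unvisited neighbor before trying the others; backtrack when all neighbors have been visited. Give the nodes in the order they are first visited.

Visit P
P → N
N → K
K → M
M → O
O → J
J → L
L → B
B → F
F → A
A → H
H → I
I → D
D → G
G → E
H → C

P, N, K, M, O, J, L, B, F, A, H, I, D, G, E, C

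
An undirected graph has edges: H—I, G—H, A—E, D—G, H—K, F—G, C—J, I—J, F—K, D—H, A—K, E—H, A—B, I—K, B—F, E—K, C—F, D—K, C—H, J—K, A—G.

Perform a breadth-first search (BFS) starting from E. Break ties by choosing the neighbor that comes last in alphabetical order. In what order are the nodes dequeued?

Visit E; enqueue K, H, A → queue [K, H, A]
Visit K; enqueue J, I, F, D → queue [H, A, J, I, F, D]
Visit H; enqueue G, C → queue [A, J, I, F, D, G, C]
Visit A; enqueue B → queue [J, I, F, D, G, C, B]
Visit J → queue [I, F, D, G, C, B]
Visit I → queue [F, D, G, C, B]
Visit F → queue [D, G, C, B]
Visit D → queue [G, C, B]
Visit G → queue [C, B]
Visit C → queue [B]
Visit B → queue []

E → K → H → A → J → I → F → D → G → C → B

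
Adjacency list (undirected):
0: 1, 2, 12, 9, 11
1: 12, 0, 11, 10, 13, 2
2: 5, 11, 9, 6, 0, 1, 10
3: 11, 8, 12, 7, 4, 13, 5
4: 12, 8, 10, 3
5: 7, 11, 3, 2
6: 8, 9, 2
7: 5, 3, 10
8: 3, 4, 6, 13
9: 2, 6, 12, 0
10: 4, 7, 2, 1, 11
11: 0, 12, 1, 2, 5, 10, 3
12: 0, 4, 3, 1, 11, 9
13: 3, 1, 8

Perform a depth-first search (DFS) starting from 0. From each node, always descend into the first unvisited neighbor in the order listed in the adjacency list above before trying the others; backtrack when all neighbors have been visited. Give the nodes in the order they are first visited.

Visit 0
0 → 1
1 → 12
12 → 4
4 → 8
8 → 3
3 → 11
11 → 2
2 → 5
5 → 7
7 → 10
2 → 9
9 → 6
3 → 13

0, 1, 12, 4, 8, 3, 11, 2, 5, 7, 10, 9, 6, 13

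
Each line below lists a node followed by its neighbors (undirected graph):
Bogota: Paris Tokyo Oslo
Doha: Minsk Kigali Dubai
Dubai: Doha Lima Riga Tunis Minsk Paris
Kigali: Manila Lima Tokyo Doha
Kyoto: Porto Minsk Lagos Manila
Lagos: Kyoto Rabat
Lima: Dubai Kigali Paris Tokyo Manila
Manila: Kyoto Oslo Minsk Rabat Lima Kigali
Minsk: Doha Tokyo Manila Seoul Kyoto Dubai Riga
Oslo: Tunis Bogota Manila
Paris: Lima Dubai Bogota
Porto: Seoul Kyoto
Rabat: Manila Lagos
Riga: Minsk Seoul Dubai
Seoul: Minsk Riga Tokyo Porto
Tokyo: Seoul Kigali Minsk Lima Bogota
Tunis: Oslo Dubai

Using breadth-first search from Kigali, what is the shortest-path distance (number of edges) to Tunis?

Level 0: Kigali
Level 1: Doha, Lima, Manila, Tokyo
Level 2: Bogota, Dubai, Kyoto, Minsk, Oslo, Paris, Rabat, Seoul
Level 3: Lagos, Porto, Riga, Tunis
Tunis first appears at level 3.

3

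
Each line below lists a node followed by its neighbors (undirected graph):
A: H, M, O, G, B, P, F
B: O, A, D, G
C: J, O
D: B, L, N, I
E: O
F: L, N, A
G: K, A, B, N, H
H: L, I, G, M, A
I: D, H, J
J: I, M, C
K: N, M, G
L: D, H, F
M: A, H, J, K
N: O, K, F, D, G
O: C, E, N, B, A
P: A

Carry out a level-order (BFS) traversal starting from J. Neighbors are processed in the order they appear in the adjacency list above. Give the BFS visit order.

J, I, M, C, D, H, A, K, O, B, L, N, G, P, F, E

Visit J; enqueue I, M, C → queue [I, M, C]
Visit I; enqueue D, H → queue [M, C, D, H]
Visit M; enqueue A, K → queue [C, D, H, A, K]
Visit C; enqueue O → queue [D, H, A, K, O]
Visit D; enqueue B, L, N → queue [H, A, K, O, B, L, N]
Visit H; enqueue G → queue [A, K, O, B, L, N, G]
Visit A; enqueue P, F → queue [K, O, B, L, N, G, P, F]
Visit K → queue [O, B, L, N, G, P, F]
Visit O; enqueue E → queue [B, L, N, G, P, F, E]
Visit B → queue [L, N, G, P, F, E]
Visit L → queue [N, G, P, F, E]
Visit N → queue [G, P, F, E]
Visit G → queue [P, F, E]
Visit P → queue [F, E]
Visit F → queue [E]
Visit E → queue []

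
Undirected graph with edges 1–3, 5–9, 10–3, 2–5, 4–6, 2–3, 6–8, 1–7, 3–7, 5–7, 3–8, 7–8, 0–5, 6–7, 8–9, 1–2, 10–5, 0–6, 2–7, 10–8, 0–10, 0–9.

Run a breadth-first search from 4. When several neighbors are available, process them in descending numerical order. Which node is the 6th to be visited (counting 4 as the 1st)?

10

Visit 4; enqueue 6 → queue [6]
Visit 6; enqueue 8, 7, 0 → queue [8, 7, 0]
Visit 8; enqueue 10, 9, 3 → queue [7, 0, 10, 9, 3]
Visit 7; enqueue 5, 2, 1 → queue [0, 10, 9, 3, 5, 2, 1]
Visit 0 → queue [10, 9, 3, 5, 2, 1]
Visit 10 → queue [9, 3, 5, 2, 1]
Visit 9 → queue [3, 5, 2, 1]
Visit 3 → queue [5, 2, 1]
Visit 5 → queue [2, 1]
Visit 2 → queue [1]
Visit 1 → queue []

Visit order: 4, 6, 8, 7, 0, 10, 9, 3, 5, 2, 1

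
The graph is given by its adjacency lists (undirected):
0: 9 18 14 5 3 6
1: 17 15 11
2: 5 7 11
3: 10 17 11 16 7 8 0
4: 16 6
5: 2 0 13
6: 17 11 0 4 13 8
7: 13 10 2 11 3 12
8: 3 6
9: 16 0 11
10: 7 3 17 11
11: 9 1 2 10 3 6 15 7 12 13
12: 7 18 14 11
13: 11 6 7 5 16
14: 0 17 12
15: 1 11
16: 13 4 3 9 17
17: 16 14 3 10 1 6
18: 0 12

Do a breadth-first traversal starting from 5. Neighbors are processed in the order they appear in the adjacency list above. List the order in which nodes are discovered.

5 -> 2 -> 0 -> 13 -> 7 -> 11 -> 9 -> 18 -> 14 -> 3 -> 6 -> 16 -> 10 -> 12 -> 1 -> 15 -> 17 -> 8 -> 4

Visit 5; enqueue 2, 0, 13 → queue [2, 0, 13]
Visit 2; enqueue 7, 11 → queue [0, 13, 7, 11]
Visit 0; enqueue 9, 18, 14, 3, 6 → queue [13, 7, 11, 9, 18, 14, 3, 6]
Visit 13; enqueue 16 → queue [7, 11, 9, 18, 14, 3, 6, 16]
Visit 7; enqueue 10, 12 → queue [11, 9, 18, 14, 3, 6, 16, 10, 12]
Visit 11; enqueue 1, 15 → queue [9, 18, 14, 3, 6, 16, 10, 12, 1, 15]
Visit 9 → queue [18, 14, 3, 6, 16, 10, 12, 1, 15]
Visit 18 → queue [14, 3, 6, 16, 10, 12, 1, 15]
Visit 14; enqueue 17 → queue [3, 6, 16, 10, 12, 1, 15, 17]
Visit 3; enqueue 8 → queue [6, 16, 10, 12, 1, 15, 17, 8]
Visit 6; enqueue 4 → queue [16, 10, 12, 1, 15, 17, 8, 4]
Visit 16 → queue [10, 12, 1, 15, 17, 8, 4]
Visit 10 → queue [12, 1, 15, 17, 8, 4]
Visit 12 → queue [1, 15, 17, 8, 4]
Visit 1 → queue [15, 17, 8, 4]
Visit 15 → queue [17, 8, 4]
Visit 17 → queue [8, 4]
Visit 8 → queue [4]
Visit 4 → queue []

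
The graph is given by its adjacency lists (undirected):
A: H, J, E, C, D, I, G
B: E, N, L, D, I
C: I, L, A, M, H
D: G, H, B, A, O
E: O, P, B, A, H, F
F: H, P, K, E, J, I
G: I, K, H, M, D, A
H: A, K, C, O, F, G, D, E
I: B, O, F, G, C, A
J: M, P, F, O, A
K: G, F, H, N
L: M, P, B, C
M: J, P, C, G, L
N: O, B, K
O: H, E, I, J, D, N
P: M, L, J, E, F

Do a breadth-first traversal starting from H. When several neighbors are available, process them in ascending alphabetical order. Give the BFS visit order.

Visit H; enqueue A, C, D, E, F, G, K, O → queue [A, C, D, E, F, G, K, O]
Visit A; enqueue I, J → queue [C, D, E, F, G, K, O, I, J]
Visit C; enqueue L, M → queue [D, E, F, G, K, O, I, J, L, M]
Visit D; enqueue B → queue [E, F, G, K, O, I, J, L, M, B]
Visit E; enqueue P → queue [F, G, K, O, I, J, L, M, B, P]
Visit F → queue [G, K, O, I, J, L, M, B, P]
Visit G → queue [K, O, I, J, L, M, B, P]
Visit K; enqueue N → queue [O, I, J, L, M, B, P, N]
Visit O → queue [I, J, L, M, B, P, N]
Visit I → queue [J, L, M, B, P, N]
Visit J → queue [L, M, B, P, N]
Visit L → queue [M, B, P, N]
Visit M → queue [B, P, N]
Visit B → queue [P, N]
Visit P → queue [N]
Visit N → queue []

H, A, C, D, E, F, G, K, O, I, J, L, M, B, P, N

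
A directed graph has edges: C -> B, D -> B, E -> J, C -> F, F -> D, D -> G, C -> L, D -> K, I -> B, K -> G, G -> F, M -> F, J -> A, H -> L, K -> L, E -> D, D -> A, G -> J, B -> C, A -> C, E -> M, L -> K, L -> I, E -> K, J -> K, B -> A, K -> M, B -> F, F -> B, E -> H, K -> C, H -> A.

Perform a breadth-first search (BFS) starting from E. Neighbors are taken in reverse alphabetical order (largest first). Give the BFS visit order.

E, M, K, J, H, D, F, L, G, C, A, B, I

Visit E; enqueue M, K, J, H, D → queue [M, K, J, H, D]
Visit M; enqueue F → queue [K, J, H, D, F]
Visit K; enqueue L, G, C → queue [J, H, D, F, L, G, C]
Visit J; enqueue A → queue [H, D, F, L, G, C, A]
Visit H → queue [D, F, L, G, C, A]
Visit D; enqueue B → queue [F, L, G, C, A, B]
Visit F → queue [L, G, C, A, B]
Visit L; enqueue I → queue [G, C, A, B, I]
Visit G → queue [C, A, B, I]
Visit C → queue [A, B, I]
Visit A → queue [B, I]
Visit B → queue [I]
Visit I → queue []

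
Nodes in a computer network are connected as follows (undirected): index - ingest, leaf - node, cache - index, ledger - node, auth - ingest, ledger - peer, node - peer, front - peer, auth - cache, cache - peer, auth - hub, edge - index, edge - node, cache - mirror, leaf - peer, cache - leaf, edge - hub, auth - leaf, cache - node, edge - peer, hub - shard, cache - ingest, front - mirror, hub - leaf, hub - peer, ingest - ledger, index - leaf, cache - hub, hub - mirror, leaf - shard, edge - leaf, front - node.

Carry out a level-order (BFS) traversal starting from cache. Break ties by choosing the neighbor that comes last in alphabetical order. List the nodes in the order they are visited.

Visit cache; enqueue peer, node, mirror, leaf, ingest, index, hub, auth → queue [peer, node, mirror, leaf, ingest, index, hub, auth]
Visit peer; enqueue ledger, front, edge → queue [node, mirror, leaf, ingest, index, hub, auth, ledger, front, edge]
Visit node → queue [mirror, leaf, ingest, index, hub, auth, ledger, front, edge]
Visit mirror → queue [leaf, ingest, index, hub, auth, ledger, front, edge]
Visit leaf; enqueue shard → queue [ingest, index, hub, auth, ledger, front, edge, shard]
Visit ingest → queue [index, hub, auth, ledger, front, edge, shard]
Visit index → queue [hub, auth, ledger, front, edge, shard]
Visit hub → queue [auth, ledger, front, edge, shard]
Visit auth → queue [ledger, front, edge, shard]
Visit ledger → queue [front, edge, shard]
Visit front → queue [edge, shard]
Visit edge → queue [shard]
Visit shard → queue []

cache, peer, node, mirror, leaf, ingest, index, hub, auth, ledger, front, edge, shard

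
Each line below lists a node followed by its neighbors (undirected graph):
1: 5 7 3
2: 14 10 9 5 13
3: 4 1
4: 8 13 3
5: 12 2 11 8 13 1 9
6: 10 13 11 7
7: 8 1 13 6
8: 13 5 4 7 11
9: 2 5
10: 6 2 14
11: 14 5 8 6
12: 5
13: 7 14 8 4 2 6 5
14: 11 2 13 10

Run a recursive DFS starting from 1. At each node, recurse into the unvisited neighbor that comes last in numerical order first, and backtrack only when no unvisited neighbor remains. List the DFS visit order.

1, 7, 13, 14, 11, 8, 5, 12, 9, 2, 10, 6, 4, 3

Visit 1
1 → 7
7 → 13
13 → 14
14 → 11
11 → 8
8 → 5
5 → 12
5 → 9
9 → 2
2 → 10
10 → 6
8 → 4
4 → 3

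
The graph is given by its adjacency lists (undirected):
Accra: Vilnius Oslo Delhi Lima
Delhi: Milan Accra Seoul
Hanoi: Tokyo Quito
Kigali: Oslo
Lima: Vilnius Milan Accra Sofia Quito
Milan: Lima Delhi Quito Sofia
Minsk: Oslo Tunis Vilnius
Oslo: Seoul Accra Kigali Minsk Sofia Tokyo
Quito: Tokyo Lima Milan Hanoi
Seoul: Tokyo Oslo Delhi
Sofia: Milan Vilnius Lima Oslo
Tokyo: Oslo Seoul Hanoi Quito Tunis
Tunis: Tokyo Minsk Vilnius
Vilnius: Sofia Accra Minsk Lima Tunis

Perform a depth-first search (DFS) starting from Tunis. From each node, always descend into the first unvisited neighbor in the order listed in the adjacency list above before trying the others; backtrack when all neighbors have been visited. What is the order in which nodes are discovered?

Tunis, Tokyo, Oslo, Seoul, Delhi, Milan, Lima, Vilnius, Sofia, Accra, Minsk, Quito, Hanoi, Kigali

Visit Tunis
Tunis → Tokyo
Tokyo → Oslo
Oslo → Seoul
Seoul → Delhi
Delhi → Milan
Milan → Lima
Lima → Vilnius
Vilnius → Sofia
Vilnius → Accra
Vilnius → Minsk
Lima → Quito
Quito → Hanoi
Oslo → Kigali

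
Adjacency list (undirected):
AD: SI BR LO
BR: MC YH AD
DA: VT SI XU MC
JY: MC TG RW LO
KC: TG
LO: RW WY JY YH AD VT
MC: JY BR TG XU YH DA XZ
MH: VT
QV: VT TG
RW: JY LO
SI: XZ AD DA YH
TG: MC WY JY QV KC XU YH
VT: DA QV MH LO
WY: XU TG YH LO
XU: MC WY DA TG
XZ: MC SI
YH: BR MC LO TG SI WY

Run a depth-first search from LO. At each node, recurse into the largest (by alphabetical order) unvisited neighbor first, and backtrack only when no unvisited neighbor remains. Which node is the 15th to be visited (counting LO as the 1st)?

Visit LO
LO → YH
YH → WY
WY → XU
XU → TG
TG → QV
QV → VT
VT → MH
VT → DA
DA → SI
SI → XZ
XZ → MC
MC → JY
JY → RW
MC → BR
BR → AD
TG → KC

Visit order: LO, YH, WY, XU, TG, QV, VT, MH, DA, SI, XZ, MC, JY, RW, BR, AD, KC

BR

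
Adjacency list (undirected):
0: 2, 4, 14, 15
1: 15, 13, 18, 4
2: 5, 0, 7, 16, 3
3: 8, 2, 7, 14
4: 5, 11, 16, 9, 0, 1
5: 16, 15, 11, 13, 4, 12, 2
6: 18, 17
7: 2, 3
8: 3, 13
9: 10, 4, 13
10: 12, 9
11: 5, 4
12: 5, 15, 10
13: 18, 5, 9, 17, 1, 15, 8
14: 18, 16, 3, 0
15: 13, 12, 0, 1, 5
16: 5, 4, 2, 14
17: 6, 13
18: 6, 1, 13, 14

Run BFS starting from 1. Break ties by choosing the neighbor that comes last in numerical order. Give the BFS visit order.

Visit 1; enqueue 18, 15, 13, 4 → queue [18, 15, 13, 4]
Visit 18; enqueue 14, 6 → queue [15, 13, 4, 14, 6]
Visit 15; enqueue 12, 5, 0 → queue [13, 4, 14, 6, 12, 5, 0]
Visit 13; enqueue 17, 9, 8 → queue [4, 14, 6, 12, 5, 0, 17, 9, 8]
Visit 4; enqueue 16, 11 → queue [14, 6, 12, 5, 0, 17, 9, 8, 16, 11]
Visit 14; enqueue 3 → queue [6, 12, 5, 0, 17, 9, 8, 16, 11, 3]
Visit 6 → queue [12, 5, 0, 17, 9, 8, 16, 11, 3]
Visit 12; enqueue 10 → queue [5, 0, 17, 9, 8, 16, 11, 3, 10]
Visit 5; enqueue 2 → queue [0, 17, 9, 8, 16, 11, 3, 10, 2]
Visit 0 → queue [17, 9, 8, 16, 11, 3, 10, 2]
Visit 17 → queue [9, 8, 16, 11, 3, 10, 2]
Visit 9 → queue [8, 16, 11, 3, 10, 2]
Visit 8 → queue [16, 11, 3, 10, 2]
Visit 16 → queue [11, 3, 10, 2]
Visit 11 → queue [3, 10, 2]
Visit 3; enqueue 7 → queue [10, 2, 7]
Visit 10 → queue [2, 7]
Visit 2 → queue [7]
Visit 7 → queue []

1 → 18 → 15 → 13 → 4 → 14 → 6 → 12 → 5 → 0 → 17 → 9 → 8 → 16 → 11 → 3 → 10 → 2 → 7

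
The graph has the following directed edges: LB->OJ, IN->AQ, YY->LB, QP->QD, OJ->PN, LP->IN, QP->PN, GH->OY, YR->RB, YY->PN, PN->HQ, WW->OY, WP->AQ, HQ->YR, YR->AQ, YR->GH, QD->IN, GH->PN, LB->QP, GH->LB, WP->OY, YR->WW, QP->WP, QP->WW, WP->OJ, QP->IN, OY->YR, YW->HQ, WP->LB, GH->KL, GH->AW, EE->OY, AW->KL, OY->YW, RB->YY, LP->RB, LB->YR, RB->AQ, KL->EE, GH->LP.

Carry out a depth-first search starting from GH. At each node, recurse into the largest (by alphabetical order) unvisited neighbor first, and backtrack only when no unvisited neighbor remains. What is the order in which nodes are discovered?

GH, PN, HQ, YR, WW, OY, YW, RB, YY, LB, QP, WP, OJ, AQ, QD, IN, LP, KL, EE, AW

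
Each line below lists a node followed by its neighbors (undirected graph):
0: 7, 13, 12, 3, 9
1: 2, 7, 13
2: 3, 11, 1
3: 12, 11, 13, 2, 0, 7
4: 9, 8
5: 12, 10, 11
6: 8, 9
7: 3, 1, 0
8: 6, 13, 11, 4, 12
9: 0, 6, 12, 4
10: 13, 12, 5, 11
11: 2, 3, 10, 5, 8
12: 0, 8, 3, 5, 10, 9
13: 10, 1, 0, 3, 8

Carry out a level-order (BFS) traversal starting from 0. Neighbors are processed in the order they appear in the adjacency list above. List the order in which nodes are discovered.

Visit 0; enqueue 7, 13, 12, 3, 9 → queue [7, 13, 12, 3, 9]
Visit 7; enqueue 1 → queue [13, 12, 3, 9, 1]
Visit 13; enqueue 10, 8 → queue [12, 3, 9, 1, 10, 8]
Visit 12; enqueue 5 → queue [3, 9, 1, 10, 8, 5]
Visit 3; enqueue 11, 2 → queue [9, 1, 10, 8, 5, 11, 2]
Visit 9; enqueue 6, 4 → queue [1, 10, 8, 5, 11, 2, 6, 4]
Visit 1 → queue [10, 8, 5, 11, 2, 6, 4]
Visit 10 → queue [8, 5, 11, 2, 6, 4]
Visit 8 → queue [5, 11, 2, 6, 4]
Visit 5 → queue [11, 2, 6, 4]
Visit 11 → queue [2, 6, 4]
Visit 2 → queue [6, 4]
Visit 6 → queue [4]
Visit 4 → queue []

0 -> 7 -> 13 -> 12 -> 3 -> 9 -> 1 -> 10 -> 8 -> 5 -> 11 -> 2 -> 6 -> 4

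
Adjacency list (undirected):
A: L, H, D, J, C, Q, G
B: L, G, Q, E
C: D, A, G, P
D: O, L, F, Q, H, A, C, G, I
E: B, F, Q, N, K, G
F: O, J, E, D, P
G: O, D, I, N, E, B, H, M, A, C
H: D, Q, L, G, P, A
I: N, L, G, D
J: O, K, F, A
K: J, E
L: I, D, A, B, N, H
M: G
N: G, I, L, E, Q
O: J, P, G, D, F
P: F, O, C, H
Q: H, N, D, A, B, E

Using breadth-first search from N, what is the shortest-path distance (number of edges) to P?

Level 0: N
Level 1: E, G, I, L, Q
Level 2: A, B, C, D, F, H, K, M, O
Level 3: J, P
P first appears at level 3.

3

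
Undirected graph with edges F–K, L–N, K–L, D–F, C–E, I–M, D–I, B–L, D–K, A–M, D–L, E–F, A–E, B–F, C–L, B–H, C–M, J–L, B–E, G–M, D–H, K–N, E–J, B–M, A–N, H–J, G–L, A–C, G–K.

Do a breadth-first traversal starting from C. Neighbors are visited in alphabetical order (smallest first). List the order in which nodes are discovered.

C, A, E, L, M, N, B, F, J, D, G, K, I, H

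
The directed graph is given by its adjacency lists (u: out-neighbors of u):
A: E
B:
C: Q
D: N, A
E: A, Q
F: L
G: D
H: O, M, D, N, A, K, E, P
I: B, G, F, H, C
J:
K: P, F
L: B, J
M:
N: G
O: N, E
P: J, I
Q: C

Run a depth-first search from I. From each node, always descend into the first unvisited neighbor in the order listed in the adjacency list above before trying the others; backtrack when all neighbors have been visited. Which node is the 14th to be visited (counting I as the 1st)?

Visit I
I → B
I → G
G → D
D → N
D → A
A → E
E → Q
Q → C
I → F
F → L
L → J
I → H
H → O
H → M
H → K
K → P

Visit order: I, B, G, D, N, A, E, Q, C, F, L, J, H, O, M, K, P

O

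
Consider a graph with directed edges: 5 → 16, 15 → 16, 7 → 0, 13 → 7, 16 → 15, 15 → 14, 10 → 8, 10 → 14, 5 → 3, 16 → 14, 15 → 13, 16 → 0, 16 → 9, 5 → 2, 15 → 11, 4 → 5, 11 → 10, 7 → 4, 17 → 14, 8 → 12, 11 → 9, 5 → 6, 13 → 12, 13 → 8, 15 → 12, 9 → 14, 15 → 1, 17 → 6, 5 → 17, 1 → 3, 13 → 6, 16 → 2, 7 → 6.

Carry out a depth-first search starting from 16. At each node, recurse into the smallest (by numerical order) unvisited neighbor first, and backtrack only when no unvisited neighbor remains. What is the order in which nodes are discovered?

16 0 2 9 14 15 1 3 11 10 8 12 13 6 7 4 5 17

Visit 16
16 → 0
16 → 2
16 → 9
9 → 14
16 → 15
15 → 1
1 → 3
15 → 11
11 → 10
10 → 8
8 → 12
15 → 13
13 → 6
13 → 7
7 → 4
4 → 5
5 → 17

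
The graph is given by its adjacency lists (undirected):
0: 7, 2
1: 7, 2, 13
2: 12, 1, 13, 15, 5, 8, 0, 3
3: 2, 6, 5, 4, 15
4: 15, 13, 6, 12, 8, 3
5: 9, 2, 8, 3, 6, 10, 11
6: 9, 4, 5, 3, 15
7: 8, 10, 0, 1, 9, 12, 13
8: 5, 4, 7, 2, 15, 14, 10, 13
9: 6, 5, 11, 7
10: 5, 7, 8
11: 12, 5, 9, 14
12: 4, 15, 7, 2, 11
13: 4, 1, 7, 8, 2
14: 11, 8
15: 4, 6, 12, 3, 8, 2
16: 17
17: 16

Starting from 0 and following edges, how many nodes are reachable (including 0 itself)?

BFS from 0 visits: 0, 7, 2, 13, 12, 10, 9, 8, 1, 15, 5, 3, 4, 11, 6, 14
Reachable nodes: 16 of 18 total.

16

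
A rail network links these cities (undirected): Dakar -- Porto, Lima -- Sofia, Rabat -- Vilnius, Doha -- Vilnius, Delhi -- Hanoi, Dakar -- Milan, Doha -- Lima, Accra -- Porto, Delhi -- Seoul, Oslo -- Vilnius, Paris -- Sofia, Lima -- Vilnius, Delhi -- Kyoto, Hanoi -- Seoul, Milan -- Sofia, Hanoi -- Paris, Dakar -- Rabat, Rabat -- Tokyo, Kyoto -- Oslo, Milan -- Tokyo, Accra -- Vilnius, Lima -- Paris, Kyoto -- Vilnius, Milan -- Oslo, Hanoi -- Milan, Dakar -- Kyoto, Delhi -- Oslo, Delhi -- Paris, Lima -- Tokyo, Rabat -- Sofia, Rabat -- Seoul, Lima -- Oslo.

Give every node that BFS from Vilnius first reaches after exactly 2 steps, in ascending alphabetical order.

Dakar, Delhi, Milan, Paris, Porto, Seoul, Sofia, Tokyo

Level 0: Vilnius
Level 1: Accra, Doha, Kyoto, Lima, Oslo, Rabat
Level 2: Dakar, Delhi, Milan, Paris, Porto, Seoul, Sofia, Tokyo
Level 3: Hanoi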